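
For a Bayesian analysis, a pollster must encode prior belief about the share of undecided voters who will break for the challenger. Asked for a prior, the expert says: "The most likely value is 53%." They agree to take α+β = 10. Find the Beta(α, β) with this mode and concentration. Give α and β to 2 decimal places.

For α,β > 1 the Beta mode is (α−1)/(α+β−2). With α+β = 10, the mode is (α−1)/8.
Set (α−1)/8 = 0.53 → α = 1 + 0.53·8 = 5.24.
β = 10 − α = 4.76.

α = 5.24, β = 4.76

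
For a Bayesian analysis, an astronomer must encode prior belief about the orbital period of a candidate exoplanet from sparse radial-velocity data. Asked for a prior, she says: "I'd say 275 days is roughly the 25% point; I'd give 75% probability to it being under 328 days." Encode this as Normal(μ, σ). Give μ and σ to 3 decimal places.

The p-quantile of Normal(μ,σ) is μ + z_p·σ, with z_{0.25} = -0.6745 and z_{0.75} = 0.6745.
Eliminate σ: μ = (z₂·x₁ − z₁·x₂)/(z₂ − z₁) = (0.6745·275 − (-0.6745)·328)/1.349 = 301.500.
Then σ = (x₂ − x₁)/(z₂ − z₁) = (328 − 275)/1.349 = 39.289.

μ = 301.500, σ = 39.289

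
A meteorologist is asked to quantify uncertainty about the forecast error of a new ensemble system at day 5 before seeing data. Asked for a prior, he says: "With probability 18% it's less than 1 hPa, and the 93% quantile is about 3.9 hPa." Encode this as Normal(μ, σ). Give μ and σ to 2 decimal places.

The p-quantile of Normal(μ,σ) is μ + z_p·σ, with z_{0.18} = -0.9154 and z_{0.93} = 1.476.
Eliminate σ: μ = (z₂·x₁ − z₁·x₂)/(z₂ − z₁) = (1.476·1 − (-0.9154)·3.9)/2.391 = 2.11.
Then σ = (x₂ − x₁)/(z₂ − z₁) = (3.9 − 1)/2.391 = 1.21.

μ = 2.11, σ = 1.21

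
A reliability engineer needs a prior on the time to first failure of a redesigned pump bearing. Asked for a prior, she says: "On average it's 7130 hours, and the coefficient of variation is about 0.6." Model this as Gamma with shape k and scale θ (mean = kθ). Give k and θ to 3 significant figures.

For Gamma(k, scale θ): mean = kθ, variance = kθ², so CV = 1/√k.
CV = 0.6, hence k = 1/CV² = 2.78.
Then θ = mean/k = 7130/2.78 = 2570.

k ≈ 2.78, θ ≈ 2570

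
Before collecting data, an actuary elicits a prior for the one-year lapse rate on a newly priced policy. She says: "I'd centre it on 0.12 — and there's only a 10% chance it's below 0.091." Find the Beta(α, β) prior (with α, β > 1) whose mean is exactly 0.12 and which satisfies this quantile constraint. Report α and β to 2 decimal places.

α ≈ 23.12, β ≈ 169.55

With mean 0.12 fixed, write α = 0.12s, β = 0.88s where s = α+β.
Need P(θ < 0.091) = 0.1 under Beta(0.12s, 0.88s). Normal approximation: (q−m)/√(m(1−m)/s) ≈ z_{0.1} = -1.28, so s ≈ 0.12·0.88·(-1.28)²/(0.091−0.12)² = 206.2.
At s = 206.2: P(θ<0.091) ≈ 0.092. Adjusting to match 0.1 gives s ≈ 192.67.
So α = 0.12·192.67 ≈ 23.12, β = 0.88·192.67 ≈ 169.55.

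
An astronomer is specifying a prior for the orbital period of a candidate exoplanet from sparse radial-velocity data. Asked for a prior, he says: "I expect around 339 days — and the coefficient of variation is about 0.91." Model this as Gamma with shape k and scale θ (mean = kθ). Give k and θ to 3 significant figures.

k ≈ 1.21, θ ≈ 281

For Gamma(k, scale θ): mean = kθ, variance = kθ², so CV = 1/√k.
CV = 0.91, hence k = 1/CV² = 1.21.
Then θ = mean/k = 339/1.21 = 281.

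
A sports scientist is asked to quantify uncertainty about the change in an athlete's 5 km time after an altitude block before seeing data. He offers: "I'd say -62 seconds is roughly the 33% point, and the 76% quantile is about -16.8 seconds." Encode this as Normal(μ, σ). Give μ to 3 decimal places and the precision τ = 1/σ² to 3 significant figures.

For Normal(μ,σ), the p-quantile is μ + z_p·σ. Here z_{0.33} = -0.4399, z_{0.76} = 0.7063.
So -62 = μ − 0.4399σ and -16.8 = μ + 0.7063σ.
Subtracting: σ = (-16.8 − -62)/(0.7063 − (-0.4399)) = 39.434.
Then μ = -62 − (-0.4399)·39.434 = -44.652.
Precision τ = 1/σ² = 1/39.43² = 0.000643.

μ = -44.652, τ = 0.000643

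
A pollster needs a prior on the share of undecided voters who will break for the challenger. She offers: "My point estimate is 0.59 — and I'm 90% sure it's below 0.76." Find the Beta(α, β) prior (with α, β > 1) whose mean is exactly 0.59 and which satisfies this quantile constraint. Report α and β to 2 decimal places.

With mean 0.59 fixed, write α = 0.59s, β = 0.41s where s = α+β.
Need P(θ < 0.76) = 0.9 under Beta(0.59s, 0.41s). Normal approximation: (q−m)/√(m(1−m)/s) ≈ z_{0.9} = 1.28, so s ≈ 0.59·0.41·(1.28)²/(0.76−0.59)² = 13.7.
At s = 13.7: P(θ<0.76) ≈ 0.908. Adjusting to match 0.9 gives s ≈ 12.82.
So α = 0.59·12.82 ≈ 7.57, β = 0.41·12.82 ≈ 5.26.

α ≈ 7.57, β ≈ 5.26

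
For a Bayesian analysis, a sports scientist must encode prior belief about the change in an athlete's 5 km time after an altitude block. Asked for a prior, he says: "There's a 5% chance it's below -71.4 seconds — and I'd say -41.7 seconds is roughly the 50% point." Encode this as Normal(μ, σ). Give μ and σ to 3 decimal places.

For Normal(μ,σ), the p-quantile is μ + z_p·σ. Here z_{0.05} = -1.645, z_{0.5} = 0.
So -71.4 = μ − 1.645σ and -41.7 = μ + 0σ.
Subtracting: σ = (-41.7 − -71.4)/(0 − (-1.645)) = 18.056.
Then μ = -71.4 − (-1.645)·18.056 = -41.700.

μ = -41.700, σ = 18.056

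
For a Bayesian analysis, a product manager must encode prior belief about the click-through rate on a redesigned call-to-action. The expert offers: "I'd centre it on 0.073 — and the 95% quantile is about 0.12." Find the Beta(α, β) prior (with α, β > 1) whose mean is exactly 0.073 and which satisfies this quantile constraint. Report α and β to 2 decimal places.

α ≈ 7.28, β ≈ 92.39

With mean 0.073 fixed, write α = 0.073s, β = 0.927s where s = α+β.
Need P(θ < 0.12) = 0.95 under Beta(0.073s, 0.927s). Normal approximation: (q−m)/√(m(1−m)/s) ≈ z_{0.95} = 1.64, so s ≈ 0.073·0.927·(1.64)²/(0.12−0.073)² = 82.9.
At s = 82.9: P(θ<0.12) ≈ 0.936. Adjusting to match 0.95 gives s ≈ 99.66.
So α = 0.073·99.66 ≈ 7.28, β = 0.927·99.66 ≈ 92.39.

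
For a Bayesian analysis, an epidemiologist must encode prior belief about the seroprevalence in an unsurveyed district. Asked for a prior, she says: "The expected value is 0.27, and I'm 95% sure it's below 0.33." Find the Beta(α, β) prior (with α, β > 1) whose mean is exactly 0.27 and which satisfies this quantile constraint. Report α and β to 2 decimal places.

With mean 0.27 fixed, write α = 0.27s, β = 0.73s where s = α+β.
Need P(θ < 0.33) = 0.95 under Beta(0.27s, 0.73s). Normal approximation: (q−m)/√(m(1−m)/s) ≈ z_{0.95} = 1.64, so s ≈ 0.27·0.73·(1.64)²/(0.33−0.27)² = 148.1.
At s = 148.1: P(θ<0.33) ≈ 0.946. Adjusting to match 0.95 gives s ≈ 155.70.
So α = 0.27·155.70 ≈ 42.04, β = 0.73·155.70 ≈ 113.66.

α ≈ 42.04, β ≈ 113.66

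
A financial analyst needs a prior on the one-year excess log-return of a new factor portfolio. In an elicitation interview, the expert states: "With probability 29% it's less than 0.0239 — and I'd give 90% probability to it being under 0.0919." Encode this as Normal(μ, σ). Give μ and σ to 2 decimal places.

μ = 0.04, σ = 0.04

For Normal(μ,σ), the p-quantile is μ + z_p·σ. Here z_{0.29} = -0.5534, z_{0.9} = 1.282.
So 0.0239 = μ − 0.5534σ and 0.0919 = μ + 1.282σ.
Subtracting: σ = (0.0919 − 0.0239)/(1.282 − (-0.5534)) = 0.04.
Then μ = 0.0239 − (-0.5534)·0.04 = 0.04.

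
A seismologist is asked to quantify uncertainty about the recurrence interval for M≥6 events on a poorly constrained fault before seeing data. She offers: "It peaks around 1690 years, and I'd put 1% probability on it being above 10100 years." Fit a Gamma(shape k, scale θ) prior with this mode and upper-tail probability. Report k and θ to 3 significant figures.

Gamma(k,θ) with k>1 has mode (k−1)θ, so θ = 1690/(k−1).
Need P(X < 10100) = 0.99 with θ tied to k this way. Start at k = 2, θ = 1690: P(X<10100) ≈ 0.982.
Too low — raise k to concentrate. Iterating converges to k ≈ 2.16.
Then θ = 1690/(2.16−1) ≈ 1460.

k ≈ 2.16, θ ≈ 1460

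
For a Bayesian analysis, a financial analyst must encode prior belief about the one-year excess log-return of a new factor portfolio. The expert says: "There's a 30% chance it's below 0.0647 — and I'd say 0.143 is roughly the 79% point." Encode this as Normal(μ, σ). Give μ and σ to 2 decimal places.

For Normal(μ,σ), the p-quantile is μ + z_p·σ. Here z_{0.3} = -0.5244, z_{0.79} = 0.8064.
So 0.0647 = μ − 0.5244σ and 0.143 = μ + 0.8064σ.
Subtracting: σ = (0.143 − 0.0647)/(0.8064 − (-0.5244)) = 0.06.
Then μ = 0.0647 − (-0.5244)·0.06 = 0.10.

μ = 0.10, σ = 0.06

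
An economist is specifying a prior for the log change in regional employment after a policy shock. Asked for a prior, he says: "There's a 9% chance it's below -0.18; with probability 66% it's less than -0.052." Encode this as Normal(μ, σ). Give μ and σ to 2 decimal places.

For Normal(μ,σ), the p-quantile is μ + z_p·σ. Here z_{0.09} = -1.341, z_{0.66} = 0.4125.
So -0.18 = μ − 1.341σ and -0.052 = μ + 0.4125σ.
Subtracting: σ = (-0.052 − -0.18)/(0.4125 − (-1.341)) = 0.07.
Then μ = -0.18 − (-1.341)·0.07 = -0.08.

μ = -0.08, σ = 0.07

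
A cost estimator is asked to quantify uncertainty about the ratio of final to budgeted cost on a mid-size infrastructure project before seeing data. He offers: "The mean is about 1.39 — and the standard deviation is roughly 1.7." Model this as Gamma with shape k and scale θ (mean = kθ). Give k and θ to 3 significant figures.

k ≈ 0.669, θ ≈ 2.08

For Gamma(k, scale θ): mean = kθ, variance = kθ², so CV = 1/√k.
CV = SD/mean = 1.7/1.39 = 1.223, hence k = 1/CV² = 0.669.
Then θ = mean/k = 1.39/0.669 = 2.08.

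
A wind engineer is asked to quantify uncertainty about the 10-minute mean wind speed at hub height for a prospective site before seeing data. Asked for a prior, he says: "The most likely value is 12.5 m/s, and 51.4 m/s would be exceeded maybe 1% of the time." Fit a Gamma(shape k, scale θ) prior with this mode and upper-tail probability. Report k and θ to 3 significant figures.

Gamma(k,θ) with k>1 has mode (k−1)θ, so θ = 12.5/(k−1).
Need P(X < 51.4) = 0.99 with θ tied to k this way. Start at k = 2, θ = 12.5: P(X<51.4) ≈ 0.916.
Too low — raise k to concentrate. Iterating converges to k ≈ 3.08.
Then θ = 12.5/(3.08−1) ≈ 6.02.

k ≈ 3.08, θ ≈ 6.02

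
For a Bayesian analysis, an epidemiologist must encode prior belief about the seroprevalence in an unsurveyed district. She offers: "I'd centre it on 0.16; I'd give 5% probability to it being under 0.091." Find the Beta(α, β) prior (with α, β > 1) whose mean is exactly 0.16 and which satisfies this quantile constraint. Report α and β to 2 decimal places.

With mean 0.16 fixed, write α = 0.16s, β = 0.84s where s = α+β.
Need P(θ < 0.091) = 0.05 under Beta(0.16s, 0.84s). Normal approximation: (q−m)/√(m(1−m)/s) ≈ z_{0.05} = -1.64, so s ≈ 0.16·0.84·(-1.64)²/(0.091−0.16)² = 76.4.
At s = 76.4: P(θ<0.091) ≈ 0.033. Adjusting to match 0.05 gives s ≈ 62.59.
So α = 0.16·62.59 ≈ 10.01, β = 0.84·62.59 ≈ 52.57.

α ≈ 10.01, β ≈ 52.57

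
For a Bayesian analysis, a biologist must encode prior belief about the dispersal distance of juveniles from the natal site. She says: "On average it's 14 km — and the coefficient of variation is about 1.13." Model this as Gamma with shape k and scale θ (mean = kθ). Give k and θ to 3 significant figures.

k ≈ 0.783, θ ≈ 17.9

For Gamma(k, scale θ): mean = kθ, variance = kθ², so CV = 1/√k.
CV = 1.13, hence k = 1/CV² = 0.783.
Then θ = mean/k = 14/0.783 = 17.9.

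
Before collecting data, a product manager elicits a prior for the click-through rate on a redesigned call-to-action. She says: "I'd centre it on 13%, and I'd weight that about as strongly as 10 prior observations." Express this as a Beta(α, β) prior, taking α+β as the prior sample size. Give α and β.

Under the effective-sample-size interpretation, Beta(α, β) has prior mean α/(α+β) and prior sample size α+β.
So α+β = 10 and α/(α+β) = 0.13, giving α = 0.13·10 = 1.3 and β = 10 − 1.3 = 8.7.

α = 1.3, β = 8.7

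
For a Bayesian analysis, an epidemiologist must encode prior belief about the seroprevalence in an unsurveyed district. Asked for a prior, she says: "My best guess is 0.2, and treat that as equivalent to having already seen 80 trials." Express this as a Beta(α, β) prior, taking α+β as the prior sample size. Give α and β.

Under the effective-sample-size interpretation, Beta(α, β) has prior mean α/(α+β) and prior sample size α+β.
So α+β = 80 and α/(α+β) = 0.2, giving α = 0.2·80 = 16 and β = 80 − 16 = 64.

α = 16, β = 64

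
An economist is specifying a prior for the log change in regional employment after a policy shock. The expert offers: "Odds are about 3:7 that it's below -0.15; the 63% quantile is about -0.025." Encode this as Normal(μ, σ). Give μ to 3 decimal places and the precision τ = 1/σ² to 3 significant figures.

The p-quantile of Normal(μ,σ) is μ + z_p·σ, with z_{0.3} = -0.5244 and z_{0.63} = 0.3319.
Eliminate σ: μ = (z₂·x₁ − z₁·x₂)/(z₂ − z₁) = (0.3319·-0.15 − (-0.5244)·-0.025)/0.8563 = -0.073.
Then σ = (x₂ − x₁)/(z₂ − z₁) = (-0.025 − -0.15)/0.8563 = 0.146.
Precision τ = 1/σ² = 1/0.146² = 46.9.

μ = -0.073, τ = 46.9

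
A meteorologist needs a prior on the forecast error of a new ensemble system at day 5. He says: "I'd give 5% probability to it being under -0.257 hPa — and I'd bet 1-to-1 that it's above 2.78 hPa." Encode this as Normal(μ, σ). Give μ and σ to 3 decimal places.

μ = 2.780, σ = 1.846

For Normal(μ,σ), the p-quantile is μ + z_p·σ. Here z_{0.05} = -1.645, z_{0.5} = 0.
So -0.257 = μ − 1.645σ and 2.78 = μ + 0σ.
Subtracting: σ = (2.78 − -0.257)/(0 − (-1.645)) = 1.846.
Then μ = -0.257 − (-1.645)·1.846 = 2.780.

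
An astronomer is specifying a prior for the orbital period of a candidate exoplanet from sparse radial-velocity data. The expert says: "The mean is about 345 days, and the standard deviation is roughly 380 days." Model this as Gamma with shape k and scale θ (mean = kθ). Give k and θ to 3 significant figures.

For Gamma(k, scale θ): mean = kθ, variance = kθ², so CV = 1/√k.
CV = SD/mean = 380/345 = 1.101, hence k = 1/CV² = 0.824.
Then θ = mean/k = 345/0.824 = 419.

k ≈ 0.824, θ ≈ 419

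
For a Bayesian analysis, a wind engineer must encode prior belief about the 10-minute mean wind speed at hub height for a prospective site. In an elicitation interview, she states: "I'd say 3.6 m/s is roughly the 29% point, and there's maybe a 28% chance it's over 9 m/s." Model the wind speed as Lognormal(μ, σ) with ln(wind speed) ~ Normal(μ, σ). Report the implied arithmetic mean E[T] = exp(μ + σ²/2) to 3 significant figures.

E[T] ≈ 7.79 m/s

If T ~ Lognormal(μ,σ) then ln T ~ Normal(μ,σ), so the p-quantile of ln T is μ + z_p·σ.
ln(3.6) = 1.281 and ln(9) = 2.197; z_{0.29} = -0.5534, z_{0.72} = 0.5828.
σ = (2.197 − 1.281)/(0.5828 − (-0.5534)) = 0.806.
μ = 1.281 − (-0.5534)·0.806 = 1.727.
E[T] = exp(μ + σ²/2) = exp(1.727 + 0.3252) = 7.79 m/s.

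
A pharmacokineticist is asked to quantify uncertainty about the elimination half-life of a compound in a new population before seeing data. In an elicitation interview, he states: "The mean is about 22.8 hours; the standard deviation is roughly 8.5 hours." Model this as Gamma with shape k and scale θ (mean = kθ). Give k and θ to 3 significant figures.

For Gamma(k, scale θ): mean = kθ, variance = kθ², so CV = 1/√k.
CV = SD/mean = 8.5/22.8 = 0.3728, hence k = 1/CV² = 7.2.
Then θ = mean/k = 22.8/7.2 = 3.17.

k ≈ 7.2, θ ≈ 3.17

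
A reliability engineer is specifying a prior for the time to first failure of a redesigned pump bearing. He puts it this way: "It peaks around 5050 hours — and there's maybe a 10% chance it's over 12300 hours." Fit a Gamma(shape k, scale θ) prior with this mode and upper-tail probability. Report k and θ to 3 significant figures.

Gamma(k,θ) with k>1 has mode (k−1)θ, so θ = 5050/(k−1).
Need P(X < 12300) = 0.9 with θ tied to k this way. Start at k = 2, θ = 5050: P(X<12300) ≈ 0.699.
Too low — raise k to concentrate. Iterating converges to k ≈ 3.43.
Then θ = 5050/(3.43−1) ≈ 2080.

k ≈ 3.43, θ ≈ 2080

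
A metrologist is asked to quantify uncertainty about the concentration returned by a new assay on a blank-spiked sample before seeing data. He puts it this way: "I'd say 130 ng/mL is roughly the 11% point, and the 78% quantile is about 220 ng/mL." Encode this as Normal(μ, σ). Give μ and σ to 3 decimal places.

μ = 185.229, σ = 45.029

For Normal(μ,σ), the p-quantile is μ + z_p·σ. Here z_{0.11} = -1.227, z_{0.78} = 0.7722.
So 130 = μ − 1.227σ and 220 = μ + 0.7722σ.
Subtracting: σ = (220 − 130)/(0.7722 − (-1.227)) = 45.029.
Then μ = 130 − (-1.227)·45.029 = 185.229.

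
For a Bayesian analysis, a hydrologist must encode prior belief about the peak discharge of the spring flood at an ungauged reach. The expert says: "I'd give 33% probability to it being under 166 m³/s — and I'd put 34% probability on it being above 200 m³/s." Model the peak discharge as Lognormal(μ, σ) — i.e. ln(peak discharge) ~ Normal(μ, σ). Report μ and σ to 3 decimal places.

μ ≈ 5.208, σ ≈ 0.219

If T ~ Lognormal(μ,σ) then ln T ~ Normal(μ,σ), so the p-quantile of ln T is μ + z_p·σ.
ln(166) = 5.112 and ln(200) = 5.298; z_{0.33} = -0.4399, z_{0.66} = 0.4125.
σ = (5.298 − 5.112)/(0.4125 − (-0.4399)) = 0.219.
μ = 5.112 − (-0.4399)·0.219 = 5.208.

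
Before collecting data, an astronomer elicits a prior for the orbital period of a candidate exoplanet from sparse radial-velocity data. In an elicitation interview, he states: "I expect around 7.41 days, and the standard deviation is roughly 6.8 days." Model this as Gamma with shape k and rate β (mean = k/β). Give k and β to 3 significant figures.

k ≈ 1.19, β ≈ 0.16

For Gamma(k, rate β): mean = k/β, variance = k/β², so CV = 1/√k.
CV = SD/mean = 6.8/7.41 = 0.9177, hence k = 1/CV² = 1.19.
Then β = k/mean = 1.19/7.41 = 0.16.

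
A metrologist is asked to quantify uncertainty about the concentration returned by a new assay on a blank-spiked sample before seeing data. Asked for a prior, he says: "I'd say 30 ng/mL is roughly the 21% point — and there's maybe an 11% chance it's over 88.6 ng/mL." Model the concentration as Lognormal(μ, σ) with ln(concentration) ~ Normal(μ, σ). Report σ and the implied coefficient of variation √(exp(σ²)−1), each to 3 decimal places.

If T ~ Lognormal(μ,σ) then ln T ~ Normal(μ,σ), so the p-quantile of ln T is μ + z_p·σ.
ln(30) = 3.401 and ln(88.6) = 4.484; z_{0.21} = -0.8064, z_{0.89} = 1.227.
σ = (4.484 − 3.401)/(1.227 − (-0.8064)) = 0.533.
μ = 3.401 − (-0.8064)·0.533 = 3.831.
CV = √(exp(σ²)−1) = √(exp(0.2838)−1) = 0.573.

σ ≈ 0.533, CV ≈ 0.573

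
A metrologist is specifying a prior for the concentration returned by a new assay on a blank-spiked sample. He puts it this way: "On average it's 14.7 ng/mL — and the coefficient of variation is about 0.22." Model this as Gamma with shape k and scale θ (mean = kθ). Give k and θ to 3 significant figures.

For Gamma(k, scale θ): mean = kθ, variance = kθ², so CV = 1/√k.
CV = 0.22, hence k = 1/CV² = 20.7.
Then θ = mean/k = 14.7/20.7 = 0.711.

k ≈ 20.7, θ ≈ 0.711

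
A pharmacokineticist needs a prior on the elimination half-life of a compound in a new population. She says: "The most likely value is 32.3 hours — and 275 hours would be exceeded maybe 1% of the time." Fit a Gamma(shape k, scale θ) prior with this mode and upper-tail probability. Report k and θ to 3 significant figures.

Gamma(k,θ) with k>1 has mode (k−1)θ, so θ = 32.3/(k−1).
Need P(X < 275) = 0.99 with θ tied to k this way. Start at k = 2, θ = 32.3: P(X<275) ≈ 0.998.
Too high — lower k to spread out. Iterating converges to k ≈ 1.72.
Then θ = 32.3/(1.72−1) ≈ 45.1.

k ≈ 1.72, θ ≈ 45.1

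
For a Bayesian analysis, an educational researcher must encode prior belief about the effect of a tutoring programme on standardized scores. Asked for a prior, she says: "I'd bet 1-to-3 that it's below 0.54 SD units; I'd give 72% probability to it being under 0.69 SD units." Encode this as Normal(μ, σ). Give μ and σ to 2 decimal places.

For Normal(μ,σ), the p-quantile is μ + z_p·σ. Here z_{0.25} = -0.6745, z_{0.72} = 0.5828.
So 0.54 = μ − 0.6745σ and 0.69 = μ + 0.5828σ.
Subtracting: σ = (0.69 − 0.54)/(0.5828 − (-0.6745)) = 0.12.
Then μ = 0.54 − (-0.6745)·0.12 = 0.62.

μ = 0.62, σ = 0.12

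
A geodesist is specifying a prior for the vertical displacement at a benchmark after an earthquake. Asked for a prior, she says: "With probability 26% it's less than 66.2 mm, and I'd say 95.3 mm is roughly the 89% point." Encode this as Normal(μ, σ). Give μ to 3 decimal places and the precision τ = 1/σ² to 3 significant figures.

The p-quantile of Normal(μ,σ) is μ + z_p·σ, with z_{0.26} = -0.6433 and z_{0.89} = 1.227.
Eliminate σ: μ = (z₂·x₁ − z₁·x₂)/(z₂ − z₁) = (1.227·66.2 − (-0.6433)·95.3)/1.87 = 76.212.
Then σ = (x₂ − x₁)/(z₂ − z₁) = (95.3 − 66.2)/1.87 = 15.563.
Precision τ = 1/σ² = 1/15.56² = 0.00413.

μ = 76.212, τ = 0.00413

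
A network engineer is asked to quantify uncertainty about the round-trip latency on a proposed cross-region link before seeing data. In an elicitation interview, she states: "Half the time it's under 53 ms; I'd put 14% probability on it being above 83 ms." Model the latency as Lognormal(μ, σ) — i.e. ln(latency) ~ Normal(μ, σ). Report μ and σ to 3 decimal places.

μ ≈ 3.970, σ ≈ 0.415

If T ~ Lognormal(μ,σ) then ln T ~ Normal(μ,σ), so the p-quantile of ln T is μ + z_p·σ.
ln(53) = 3.97 and ln(83) = 4.419; z_{0.5} = 0, z_{0.86} = 1.08.
σ = (4.419 − 3.97)/(1.08 − (0)) = 0.415.
μ = 3.97 − (0)·0.415 = 3.970.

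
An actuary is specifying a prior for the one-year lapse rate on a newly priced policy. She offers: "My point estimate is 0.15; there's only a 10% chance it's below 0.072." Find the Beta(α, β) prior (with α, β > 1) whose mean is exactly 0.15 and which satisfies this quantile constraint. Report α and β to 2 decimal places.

With mean 0.15 fixed, write α = 0.15s, β = 0.85s where s = α+β.
Need P(θ < 0.072) = 0.1 under Beta(0.15s, 0.85s). Normal approximation: (q−m)/√(m(1−m)/s) ≈ z_{0.1} = -1.28, so s ≈ 0.15·0.85·(-1.28)²/(0.072−0.15)² = 34.4.
At s = 34.4: P(θ<0.072) ≈ 0.076. Adjusting to match 0.1 gives s ≈ 28.49.
So α = 0.15·28.49 ≈ 4.27, β = 0.85·28.49 ≈ 24.21.

α ≈ 4.27, β ≈ 24.21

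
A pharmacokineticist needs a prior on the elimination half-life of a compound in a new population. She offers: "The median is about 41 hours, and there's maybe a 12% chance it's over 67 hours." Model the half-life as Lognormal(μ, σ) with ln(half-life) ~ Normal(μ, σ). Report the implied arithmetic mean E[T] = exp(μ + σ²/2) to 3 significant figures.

E[T] ≈ 44.7 hours

If T ~ Lognormal(μ,σ) then ln T ~ Normal(μ,σ), so the p-quantile of ln T is μ + z_p·σ.
ln(41) = 3.714 and ln(67) = 4.205; z_{0.5} = 0, z_{0.88} = 1.175.
σ = (4.205 − 3.714)/(1.175 − (0)) = 0.418.
μ = 3.714 − (0)·0.418 = 3.714.
E[T] = exp(μ + σ²/2) = exp(3.714 + 0.0874) = 44.7 hours.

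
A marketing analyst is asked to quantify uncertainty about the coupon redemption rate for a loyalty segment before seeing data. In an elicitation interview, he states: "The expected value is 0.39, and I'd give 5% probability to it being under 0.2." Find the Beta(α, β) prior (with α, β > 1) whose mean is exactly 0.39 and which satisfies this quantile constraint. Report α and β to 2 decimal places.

α ≈ 6.00, β ≈ 9.39

With mean 0.39 fixed, write α = 0.39s, β = 0.61s where s = α+β.
Need P(θ < 0.2) = 0.05 under Beta(0.39s, 0.61s). Normal approximation: (q−m)/√(m(1−m)/s) ≈ z_{0.05} = -1.64, so s ≈ 0.39·0.61·(-1.64)²/(0.2−0.39)² = 17.8.
At s = 17.8: P(θ<0.2) ≈ 0.038. Adjusting to match 0.05 gives s ≈ 15.40.
So α = 0.39·15.40 ≈ 6.00, β = 0.61·15.40 ≈ 9.39.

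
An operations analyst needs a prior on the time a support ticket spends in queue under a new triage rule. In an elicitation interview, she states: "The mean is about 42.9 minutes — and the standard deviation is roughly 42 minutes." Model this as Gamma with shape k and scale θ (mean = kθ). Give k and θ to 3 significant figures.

k ≈ 1.04, θ ≈ 41.1

For Gamma(k, scale θ): mean = kθ, variance = kθ², so CV = 1/√k.
CV = SD/mean = 42/42.9 = 0.979, hence k = 1/CV² = 1.04.
Then θ = mean/k = 42.9/1.04 = 41.1.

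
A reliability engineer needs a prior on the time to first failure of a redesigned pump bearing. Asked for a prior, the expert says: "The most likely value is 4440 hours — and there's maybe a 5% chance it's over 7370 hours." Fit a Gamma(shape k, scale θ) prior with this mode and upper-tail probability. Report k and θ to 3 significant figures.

Gamma(k,θ) with k>1 has mode (k−1)θ, so θ = 4440/(k−1).
Need P(X < 7370) = 0.95 with θ tied to k this way. Start at k = 2, θ = 4440: P(X<7370) ≈ 0.494.
Too low — raise k to concentrate. Iterating converges to k ≈ 11.9.
Then θ = 4440/(11.9−1) ≈ 408.

k ≈ 11.9, θ ≈ 408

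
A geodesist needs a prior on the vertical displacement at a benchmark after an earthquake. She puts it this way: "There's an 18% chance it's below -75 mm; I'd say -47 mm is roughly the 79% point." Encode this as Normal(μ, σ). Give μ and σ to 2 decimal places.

μ = -60.11, σ = 16.26

The p-quantile of Normal(μ,σ) is μ + z_p·σ, with z_{0.18} = -0.9154 and z_{0.79} = 0.8064.
Eliminate σ: μ = (z₂·x₁ − z₁·x₂)/(z₂ − z₁) = (0.8064·-75 − (-0.9154)·-47)/1.722 = -60.11.
Then σ = (x₂ − x₁)/(z₂ − z₁) = (-47 − -75)/1.722 = 16.26.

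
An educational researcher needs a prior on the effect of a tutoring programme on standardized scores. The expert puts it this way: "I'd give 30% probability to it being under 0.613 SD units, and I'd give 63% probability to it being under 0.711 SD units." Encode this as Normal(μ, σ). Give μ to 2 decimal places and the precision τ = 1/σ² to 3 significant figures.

For Normal(μ,σ), the p-quantile is μ + z_p·σ. Here z_{0.3} = -0.5244, z_{0.63} = 0.3319.
So 0.613 = μ − 0.5244σ and 0.711 = μ + 0.3319σ.
Subtracting: σ = (0.711 − 0.613)/(0.3319 − (-0.5244)) = 0.11.
Then μ = 0.613 − (-0.5244)·0.11 = 0.67.
Precision τ = 1/σ² = 1/0.1145² = 76.3.

μ = 0.67, τ = 76.3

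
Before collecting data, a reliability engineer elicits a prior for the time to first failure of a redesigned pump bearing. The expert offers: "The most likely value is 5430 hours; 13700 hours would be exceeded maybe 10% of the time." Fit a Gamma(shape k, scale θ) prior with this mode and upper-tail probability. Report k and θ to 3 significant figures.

k ≈ 3.24, θ ≈ 2420

Gamma(k,θ) with k>1 has mode (k−1)θ, so θ = 5430/(k−1).
Need P(X < 13700) = 0.9 with θ tied to k this way. Start at k = 2, θ = 5430: P(X<13700) ≈ 0.717.
Too low — raise k to concentrate. Iterating converges to k ≈ 3.24.
Then θ = 5430/(3.24−1) ≈ 2420.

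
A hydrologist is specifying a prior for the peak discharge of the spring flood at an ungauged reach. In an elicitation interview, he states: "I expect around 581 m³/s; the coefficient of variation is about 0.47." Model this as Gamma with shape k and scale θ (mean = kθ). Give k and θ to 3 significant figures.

k ≈ 4.53, θ ≈ 128

For Gamma(k, scale θ): mean = kθ, variance = kθ², so CV = 1/√k.
CV = 0.47, hence k = 1/CV² = 4.53.
Then θ = mean/k = 581/4.53 = 128.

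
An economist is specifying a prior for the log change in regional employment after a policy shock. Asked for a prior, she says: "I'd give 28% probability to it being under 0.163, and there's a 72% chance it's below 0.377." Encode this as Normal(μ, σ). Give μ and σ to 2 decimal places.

For Normal(μ,σ), the p-quantile is μ + z_p·σ. Here z_{0.28} = -0.5828, z_{0.72} = 0.5828.
So 0.163 = μ − 0.5828σ and 0.377 = μ + 0.5828σ.
Subtracting: σ = (0.377 − 0.163)/(0.5828 − (-0.5828)) = 0.18.
Then μ = 0.163 − (-0.5828)·0.18 = 0.27.

μ = 0.27, σ = 0.18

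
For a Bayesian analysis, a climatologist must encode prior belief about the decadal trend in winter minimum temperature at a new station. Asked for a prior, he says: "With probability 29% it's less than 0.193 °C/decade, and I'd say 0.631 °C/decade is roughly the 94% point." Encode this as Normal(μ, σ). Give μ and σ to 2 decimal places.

For Normal(μ,σ), the p-quantile is μ + z_p·σ. Here z_{0.29} = -0.5534, z_{0.94} = 1.555.
So 0.193 = μ − 0.5534σ and 0.631 = μ + 1.555σ.
Subtracting: σ = (0.631 − 0.193)/(1.555 − (-0.5534)) = 0.21.
Then μ = 0.193 − (-0.5534)·0.21 = 0.31.

μ = 0.31, σ = 0.21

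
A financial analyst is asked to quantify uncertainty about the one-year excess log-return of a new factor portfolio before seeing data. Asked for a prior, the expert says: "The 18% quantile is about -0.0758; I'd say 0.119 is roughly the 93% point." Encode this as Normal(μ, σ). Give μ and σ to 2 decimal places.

The p-quantile of Normal(μ,σ) is μ + z_p·σ, with z_{0.18} = -0.9154 and z_{0.93} = 1.476.
Eliminate σ: μ = (z₂·x₁ − z₁·x₂)/(z₂ − z₁) = (1.476·-0.0758 − (-0.9154)·0.119)/2.391 = -0.00.
Then σ = (x₂ − x₁)/(z₂ − z₁) = (0.119 − -0.0758)/2.391 = 0.08.

μ = -0.00, σ = 0.08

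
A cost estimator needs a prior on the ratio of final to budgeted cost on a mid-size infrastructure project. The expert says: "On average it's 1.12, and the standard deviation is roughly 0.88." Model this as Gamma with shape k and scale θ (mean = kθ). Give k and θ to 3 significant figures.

k ≈ 1.62, θ ≈ 0.691

For Gamma(k, scale θ): mean = kθ, variance = kθ², so CV = 1/√k.
CV = SD/mean = 0.88/1.12 = 0.7857, hence k = 1/CV² = 1.62.
Then θ = mean/k = 1.12/1.62 = 0.691.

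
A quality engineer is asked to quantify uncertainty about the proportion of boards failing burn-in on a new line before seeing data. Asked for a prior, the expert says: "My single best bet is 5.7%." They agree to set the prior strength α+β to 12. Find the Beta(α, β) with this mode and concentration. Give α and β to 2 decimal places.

α = 1.57, β = 10.43

For α,β > 1 the Beta mode is (α−1)/(α+β−2). With α+β = 12, the mode is (α−1)/10.
Set (α−1)/10 = 0.057 → α = 1 + 0.057·10 = 1.57.
β = 12 − α = 10.43.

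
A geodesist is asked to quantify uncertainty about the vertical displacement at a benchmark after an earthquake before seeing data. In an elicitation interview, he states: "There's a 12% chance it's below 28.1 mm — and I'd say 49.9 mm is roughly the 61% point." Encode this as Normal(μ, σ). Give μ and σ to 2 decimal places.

μ = 45.71, σ = 14.99

For Normal(μ,σ), the p-quantile is μ + z_p·σ. Here z_{0.12} = -1.175, z_{0.61} = 0.2793.
So 28.1 = μ − 1.175σ and 49.9 = μ + 0.2793σ.
Subtracting: σ = (49.9 − 28.1)/(0.2793 − (-1.175)) = 14.99.
Then μ = 28.1 − (-1.175)·14.99 = 45.71.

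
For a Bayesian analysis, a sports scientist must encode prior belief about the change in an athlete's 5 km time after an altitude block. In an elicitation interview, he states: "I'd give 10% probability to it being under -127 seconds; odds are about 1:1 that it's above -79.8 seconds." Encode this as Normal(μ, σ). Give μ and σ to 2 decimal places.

μ = -79.80, σ = 36.83

The p-quantile of Normal(μ,σ) is μ + z_p·σ, with z_{0.1} = -1.282 and z_{0.5} = 0.
Eliminate σ: μ = (z₂·x₁ − z₁·x₂)/(z₂ − z₁) = (0·-127 − (-1.282)·-79.8)/1.282 = -79.80.
Then σ = (x₂ − x₁)/(z₂ − z₁) = (-79.8 − -127)/1.282 = 36.83.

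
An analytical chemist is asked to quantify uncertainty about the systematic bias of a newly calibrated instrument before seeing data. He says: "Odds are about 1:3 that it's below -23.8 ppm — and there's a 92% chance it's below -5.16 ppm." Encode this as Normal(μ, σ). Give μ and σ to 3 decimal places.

The p-quantile of Normal(μ,σ) is μ + z_p·σ, with z_{0.25} = -0.6745 and z_{0.92} = 1.405.
Eliminate σ: μ = (z₂·x₁ − z₁·x₂)/(z₂ − z₁) = (1.405·-23.8 − (-0.6745)·-5.16)/2.08 = -17.754.
Then σ = (x₂ − x₁)/(z₂ − z₁) = (-5.16 − -23.8)/2.08 = 8.963.

μ = -17.754, σ = 8.963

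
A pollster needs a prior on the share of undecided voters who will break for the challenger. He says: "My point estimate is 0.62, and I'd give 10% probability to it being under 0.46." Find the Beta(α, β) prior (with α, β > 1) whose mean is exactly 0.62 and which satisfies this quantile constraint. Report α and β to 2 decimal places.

α ≈ 9.55, β ≈ 5.85

With mean 0.62 fixed, write α = 0.62s, β = 0.38s where s = α+β.
Need P(θ < 0.46) = 0.1 under Beta(0.62s, 0.38s). Normal approximation: (q−m)/√(m(1−m)/s) ≈ z_{0.1} = -1.28, so s ≈ 0.62·0.38·(-1.28)²/(0.46−0.62)² = 15.1.
At s = 15.1: P(θ<0.46) ≈ 0.102. Adjusting to match 0.1 gives s ≈ 15.40.
So α = 0.62·15.40 ≈ 9.55, β = 0.38·15.40 ≈ 5.85.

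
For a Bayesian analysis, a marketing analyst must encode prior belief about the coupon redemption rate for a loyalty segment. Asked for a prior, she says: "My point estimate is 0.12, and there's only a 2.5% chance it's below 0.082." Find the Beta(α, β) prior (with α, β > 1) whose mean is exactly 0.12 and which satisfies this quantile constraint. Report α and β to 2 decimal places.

α ≈ 28.66, β ≈ 210.16

With mean 0.12 fixed, write α = 0.12s, β = 0.88s where s = α+β.
Need P(θ < 0.082) = 0.025 under Beta(0.12s, 0.88s). Normal approximation: (q−m)/√(m(1−m)/s) ≈ z_{0.025} = -1.96, so s ≈ 0.12·0.88·(-1.96)²/(0.082−0.12)² = 280.9.
At s = 280.9: P(θ<0.082) ≈ 0.016. Adjusting to match 0.025 gives s ≈ 238.82.
So α = 0.12·238.82 ≈ 28.66, β = 0.88·238.82 ≈ 210.16.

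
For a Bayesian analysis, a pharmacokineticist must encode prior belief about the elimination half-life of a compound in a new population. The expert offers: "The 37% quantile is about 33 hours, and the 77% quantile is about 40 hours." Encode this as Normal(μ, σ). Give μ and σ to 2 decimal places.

The p-quantile of Normal(μ,σ) is μ + z_p·σ, with z_{0.37} = -0.3319 and z_{0.77} = 0.7388.
Eliminate σ: μ = (z₂·x₁ − z₁·x₂)/(z₂ − z₁) = (0.7388·33 − (-0.3319)·40)/1.071 = 35.17.
Then σ = (x₂ − x₁)/(z₂ − z₁) = (40 − 33)/1.071 = 6.54.

μ = 35.17, σ = 6.54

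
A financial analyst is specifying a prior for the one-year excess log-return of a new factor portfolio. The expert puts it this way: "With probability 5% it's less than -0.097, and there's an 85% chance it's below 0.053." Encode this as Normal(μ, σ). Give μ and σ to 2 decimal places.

μ = -0.00, σ = 0.06

The p-quantile of Normal(μ,σ) is μ + z_p·σ, with z_{0.05} = -1.645 and z_{0.85} = 1.036.
Eliminate σ: μ = (z₂·x₁ − z₁·x₂)/(z₂ − z₁) = (1.036·-0.097 − (-1.645)·0.053)/2.681 = -0.00.
Then σ = (x₂ − x₁)/(z₂ − z₁) = (0.053 − -0.097)/2.681 = 0.06.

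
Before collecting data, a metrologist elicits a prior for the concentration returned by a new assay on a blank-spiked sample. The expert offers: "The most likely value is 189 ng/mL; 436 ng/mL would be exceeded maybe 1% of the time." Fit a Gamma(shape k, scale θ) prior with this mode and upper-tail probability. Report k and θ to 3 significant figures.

k ≈ 7.83, θ ≈ 27.7

Gamma(k,θ) with k>1 has mode (k−1)θ, so θ = 189/(k−1).
Need P(X < 436) = 0.99 with θ tied to k this way. Start at k = 2, θ = 189: P(X<436) ≈ 0.671.
Too low — raise k to concentrate. Iterating converges to k ≈ 7.83.
Then θ = 189/(7.83−1) ≈ 27.7.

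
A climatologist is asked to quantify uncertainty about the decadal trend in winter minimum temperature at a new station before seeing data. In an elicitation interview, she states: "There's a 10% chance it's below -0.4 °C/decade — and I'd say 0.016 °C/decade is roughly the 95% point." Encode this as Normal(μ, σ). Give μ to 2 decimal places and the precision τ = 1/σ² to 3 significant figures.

μ = -0.22, τ = 49.5

For Normal(μ,σ), the p-quantile is μ + z_p·σ. Here z_{0.1} = -1.282, z_{0.95} = 1.645.
So -0.4 = μ − 1.282σ and 0.016 = μ + 1.645σ.
Subtracting: σ = (0.016 − -0.4)/(1.645 − (-1.282)) = 0.14.
Then μ = -0.4 − (-1.282)·0.14 = -0.22.
Precision τ = 1/σ² = 1/0.1422² = 49.5.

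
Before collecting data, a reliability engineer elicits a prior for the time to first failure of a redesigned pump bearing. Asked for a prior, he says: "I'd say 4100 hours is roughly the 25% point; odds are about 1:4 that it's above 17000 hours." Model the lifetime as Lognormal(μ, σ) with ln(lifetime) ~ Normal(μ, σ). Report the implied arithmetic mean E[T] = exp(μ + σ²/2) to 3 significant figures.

If T ~ Lognormal(μ,σ) then ln T ~ Normal(μ,σ), so the p-quantile of ln T is μ + z_p·σ.
ln(4100) = 8.319 and ln(17000) = 9.741; z_{0.25} = -0.6745, z_{0.8} = 0.8416.
σ = (9.741 − 8.319)/(0.8416 − (-0.6745)) = 0.938.
μ = 8.319 − (-0.6745)·0.938 = 8.951.
E[T] = exp(μ + σ²/2) = exp(8.951 + 0.4400) = 12000 hours.

E[T] ≈ 12000 hours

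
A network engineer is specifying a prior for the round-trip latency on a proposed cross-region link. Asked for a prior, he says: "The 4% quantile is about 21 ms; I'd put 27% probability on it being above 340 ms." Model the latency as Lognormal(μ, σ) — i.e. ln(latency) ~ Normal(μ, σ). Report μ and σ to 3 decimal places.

If T ~ Lognormal(μ,σ) then ln T ~ Normal(μ,σ), so the p-quantile of ln T is μ + z_p·σ.
ln(21) = 3.045 and ln(340) = 5.829; z_{0.04} = -1.751, z_{0.73} = 0.6128.
σ = (5.829 − 3.045)/(0.6128 − (-1.751)) = 1.178.
μ = 3.045 − (-1.751)·1.178 = 5.107.

μ ≈ 5.107, σ ≈ 1.178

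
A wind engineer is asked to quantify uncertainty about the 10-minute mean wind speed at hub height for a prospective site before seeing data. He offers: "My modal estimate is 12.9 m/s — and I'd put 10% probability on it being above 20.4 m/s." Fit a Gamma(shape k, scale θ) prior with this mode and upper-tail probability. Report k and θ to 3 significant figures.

Gamma(k,θ) with k>1 has mode (k−1)θ, so θ = 12.9/(k−1).
Need P(X < 20.4) = 0.9 with θ tied to k this way. Start at k = 2, θ = 12.9: P(X<20.4) ≈ 0.469.
Too low — raise k to concentrate. Iterating converges to k ≈ 9.93.
Then θ = 12.9/(9.93−1) ≈ 1.44.

k ≈ 9.93, θ ≈ 1.44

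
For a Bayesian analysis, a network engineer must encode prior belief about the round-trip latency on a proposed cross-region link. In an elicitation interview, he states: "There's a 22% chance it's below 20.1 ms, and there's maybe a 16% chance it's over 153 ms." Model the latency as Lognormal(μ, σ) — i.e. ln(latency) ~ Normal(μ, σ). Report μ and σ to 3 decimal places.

μ ≈ 3.888, σ ≈ 1.149

If T ~ Lognormal(μ,σ) then ln T ~ Normal(μ,σ), so the p-quantile of ln T is μ + z_p·σ.
ln(20.1) = 3.001 and ln(153) = 5.03; z_{0.22} = -0.7722, z_{0.84} = 0.9945.
σ = (5.03 − 3.001)/(0.9945 − (-0.7722)) = 1.149.
μ = 3.001 − (-0.7722)·1.149 = 3.888.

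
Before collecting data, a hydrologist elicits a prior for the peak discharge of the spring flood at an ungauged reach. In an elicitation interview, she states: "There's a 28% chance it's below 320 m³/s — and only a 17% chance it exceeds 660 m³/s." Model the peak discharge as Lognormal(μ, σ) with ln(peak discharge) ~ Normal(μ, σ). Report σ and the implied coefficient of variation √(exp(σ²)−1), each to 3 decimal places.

If T ~ Lognormal(μ,σ) then ln T ~ Normal(μ,σ), so the p-quantile of ln T is μ + z_p·σ.
ln(320) = 5.768 and ln(660) = 6.492; z_{0.28} = -0.5828, z_{0.83} = 0.9542.
σ = (6.492 − 5.768)/(0.9542 − (-0.5828)) = 0.471.
μ = 5.768 − (-0.5828)·0.471 = 6.043.
CV = √(exp(σ²)−1) = √(exp(0.2218)−1) = 0.498.

σ ≈ 0.471, CV ≈ 0.498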